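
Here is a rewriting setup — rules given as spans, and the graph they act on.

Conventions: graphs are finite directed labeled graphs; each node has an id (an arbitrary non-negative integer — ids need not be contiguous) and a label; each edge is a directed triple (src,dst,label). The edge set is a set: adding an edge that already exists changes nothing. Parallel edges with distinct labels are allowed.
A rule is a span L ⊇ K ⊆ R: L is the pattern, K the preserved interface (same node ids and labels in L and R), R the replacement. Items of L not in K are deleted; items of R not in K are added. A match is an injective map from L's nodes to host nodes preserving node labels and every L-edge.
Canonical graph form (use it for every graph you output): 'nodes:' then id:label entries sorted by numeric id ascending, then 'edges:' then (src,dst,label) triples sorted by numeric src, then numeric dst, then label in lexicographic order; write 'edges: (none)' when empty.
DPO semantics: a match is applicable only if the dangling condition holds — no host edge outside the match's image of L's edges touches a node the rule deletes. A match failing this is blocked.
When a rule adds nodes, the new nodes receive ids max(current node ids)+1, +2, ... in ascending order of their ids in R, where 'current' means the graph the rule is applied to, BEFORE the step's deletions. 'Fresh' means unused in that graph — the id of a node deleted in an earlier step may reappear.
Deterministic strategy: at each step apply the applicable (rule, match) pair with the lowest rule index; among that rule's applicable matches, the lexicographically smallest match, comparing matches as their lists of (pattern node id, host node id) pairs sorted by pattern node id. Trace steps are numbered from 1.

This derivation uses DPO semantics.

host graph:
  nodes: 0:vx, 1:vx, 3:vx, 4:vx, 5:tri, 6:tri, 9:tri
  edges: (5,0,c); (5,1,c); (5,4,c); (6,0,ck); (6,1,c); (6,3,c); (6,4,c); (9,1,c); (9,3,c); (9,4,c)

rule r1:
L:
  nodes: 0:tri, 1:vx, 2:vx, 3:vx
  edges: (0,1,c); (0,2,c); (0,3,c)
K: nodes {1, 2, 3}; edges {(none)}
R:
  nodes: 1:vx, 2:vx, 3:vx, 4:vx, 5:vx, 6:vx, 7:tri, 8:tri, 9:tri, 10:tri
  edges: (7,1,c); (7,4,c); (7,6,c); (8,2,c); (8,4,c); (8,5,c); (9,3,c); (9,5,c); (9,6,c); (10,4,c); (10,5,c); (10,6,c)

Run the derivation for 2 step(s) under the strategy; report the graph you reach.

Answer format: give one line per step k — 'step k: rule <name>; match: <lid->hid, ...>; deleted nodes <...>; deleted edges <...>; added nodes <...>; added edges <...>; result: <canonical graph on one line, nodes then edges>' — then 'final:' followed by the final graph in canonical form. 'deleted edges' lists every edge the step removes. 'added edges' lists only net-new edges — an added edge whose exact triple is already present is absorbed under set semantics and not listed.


step 1: rule r1; match: 0->5, 1->0, 2->1, 3->4; deleted nodes 5; deleted edges (5,0,c); (5,1,c); (5,4,c); added nodes 10, 11, 12, 13, 14, 15, 16; added edges (13,0,c); (13,10,c); (13,12,c); (14,1,c); (14,10,c); (14,11,c); (15,4,c); (15,11,c); (15,12,c); (16,10,c); (16,11,c); (16,12,c); result: nodes: 0:vx, 1:vx, 3:vx, 4:vx, 6:tri, 9:tri, 10:vx, 11:vx, 12:vx, 13:tri, 14:tri, 15:tri, 16:tri edges: (6,0,ck); (6,1,c); (6,3,c); (6,4,c); (9,1,c); (9,3,c); (9,4,c); (13,0,c); (13,10,c); (13,12,c); (14,1,c); (14,10,c); (14,11,c); (15,4,c); (15,11,c); (15,12,c); (16,10,c); (16,11,c); (16,12,c)
step 2: rule r1; match: 0->9, 1->1, 2->3, 3->4; deleted nodes 9; deleted edges (9,1,c); (9,3,c); (9,4,c); added nodes 17, 18, 19, 20, 21, 22, 23; added edges (20,1,c); (20,17,c); (20,19,c); (21,3,c); (21,17,c); (21,18,c); (22,4,c); (22,18,c); (22,19,c); (23,17,c); (23,18,c); (23,19,c); result: nodes: 0:vx, 1:vx, 3:vx, 4:vx, 6:tri, 10:vx, 11:vx, 12:vx, 13:tri, 14:tri, 15:tri, 16:tri, 17:vx, 18:vx, 19:vx, 20:tri, 21:tri, 22:tri, 23:tri edges: (6,0,ck); (6,1,c); (6,3,c); (6,4,c); (13,0,c); (13,10,c); (13,12,c); (14,1,c); (14,10,c); (14,11,c); (15,4,c); (15,11,c); (15,12,c); (16,10,c); (16,11,c); (16,12,c); (20,1,c); (20,17,c); (20,19,c); (21,3,c); (21,17,c); (21,18,c); (22,4,c); (22,18,c); (22,19,c); (23,17,c); (23,18,c); (23,19,c)
final:
nodes: 0:vx, 1:vx, 3:vx, 4:vx, 6:tri, 10:vx, 11:vx, 12:vx, 13:tri, 14:tri, 15:tri, 16:tri, 17:vx, 18:vx, 19:vx, 20:tri, 21:tri, 22:tri, 23:tri
edges: (6,0,ck); (6,1,c); (6,3,c); (6,4,c); (13,0,c); (13,10,c); (13,12,c); (14,1,c); (14,10,c); (14,11,c); (15,4,c); (15,11,c); (15,12,c); (16,10,c); (16,11,c); (16,12,c); (20,1,c); (20,17,c); (20,19,c); (21,3,c); (21,17,c); (21,18,c); (22,4,c); (22,18,c); (22,19,c); (23,17,c); (23,18,c); (23,19,c)


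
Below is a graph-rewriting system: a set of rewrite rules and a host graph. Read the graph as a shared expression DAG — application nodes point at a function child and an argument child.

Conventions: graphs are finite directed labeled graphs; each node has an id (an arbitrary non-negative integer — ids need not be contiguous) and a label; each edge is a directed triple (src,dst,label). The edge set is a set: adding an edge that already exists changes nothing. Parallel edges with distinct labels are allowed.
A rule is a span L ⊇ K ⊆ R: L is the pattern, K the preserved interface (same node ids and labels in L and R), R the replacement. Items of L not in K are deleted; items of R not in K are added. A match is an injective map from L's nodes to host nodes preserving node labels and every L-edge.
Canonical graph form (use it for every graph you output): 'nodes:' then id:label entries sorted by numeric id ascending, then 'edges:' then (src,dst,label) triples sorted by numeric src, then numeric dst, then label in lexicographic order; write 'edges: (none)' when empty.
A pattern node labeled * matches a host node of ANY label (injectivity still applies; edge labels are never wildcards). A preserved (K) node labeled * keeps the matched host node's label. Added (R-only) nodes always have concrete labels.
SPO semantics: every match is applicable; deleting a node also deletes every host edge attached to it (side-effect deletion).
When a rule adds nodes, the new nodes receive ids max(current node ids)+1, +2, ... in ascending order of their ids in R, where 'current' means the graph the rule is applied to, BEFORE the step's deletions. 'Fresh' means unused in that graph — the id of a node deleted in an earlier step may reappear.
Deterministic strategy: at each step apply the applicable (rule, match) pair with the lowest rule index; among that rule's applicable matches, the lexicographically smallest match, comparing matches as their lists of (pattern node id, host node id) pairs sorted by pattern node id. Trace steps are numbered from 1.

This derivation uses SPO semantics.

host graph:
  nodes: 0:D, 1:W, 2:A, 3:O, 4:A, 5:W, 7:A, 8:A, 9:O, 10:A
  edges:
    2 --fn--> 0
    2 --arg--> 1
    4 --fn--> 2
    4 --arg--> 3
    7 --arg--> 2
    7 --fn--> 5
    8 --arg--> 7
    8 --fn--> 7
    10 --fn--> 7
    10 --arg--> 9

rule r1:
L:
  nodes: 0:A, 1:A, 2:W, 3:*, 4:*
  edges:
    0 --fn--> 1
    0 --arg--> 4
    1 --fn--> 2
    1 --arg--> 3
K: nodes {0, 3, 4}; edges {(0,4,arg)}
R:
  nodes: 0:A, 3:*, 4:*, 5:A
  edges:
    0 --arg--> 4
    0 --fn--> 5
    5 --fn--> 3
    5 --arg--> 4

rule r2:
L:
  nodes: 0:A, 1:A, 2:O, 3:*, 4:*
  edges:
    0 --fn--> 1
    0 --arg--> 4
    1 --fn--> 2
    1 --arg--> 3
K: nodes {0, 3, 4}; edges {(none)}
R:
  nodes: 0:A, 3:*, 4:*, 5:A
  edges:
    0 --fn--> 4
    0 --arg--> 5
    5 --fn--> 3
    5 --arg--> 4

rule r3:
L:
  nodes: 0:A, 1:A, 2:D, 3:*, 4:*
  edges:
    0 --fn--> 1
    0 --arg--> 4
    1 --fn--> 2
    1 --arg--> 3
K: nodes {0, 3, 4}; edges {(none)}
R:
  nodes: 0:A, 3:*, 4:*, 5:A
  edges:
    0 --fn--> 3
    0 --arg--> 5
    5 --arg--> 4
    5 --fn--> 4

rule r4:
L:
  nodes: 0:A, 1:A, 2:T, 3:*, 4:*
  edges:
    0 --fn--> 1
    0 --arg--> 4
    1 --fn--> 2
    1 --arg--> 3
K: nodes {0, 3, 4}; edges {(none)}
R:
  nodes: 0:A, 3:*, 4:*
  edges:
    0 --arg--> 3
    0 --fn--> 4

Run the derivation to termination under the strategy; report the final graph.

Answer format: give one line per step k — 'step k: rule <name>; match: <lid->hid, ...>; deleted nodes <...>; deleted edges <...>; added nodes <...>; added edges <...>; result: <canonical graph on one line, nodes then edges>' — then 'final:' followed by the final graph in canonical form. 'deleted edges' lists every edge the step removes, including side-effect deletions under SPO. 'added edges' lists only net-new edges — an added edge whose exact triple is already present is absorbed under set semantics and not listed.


step 1: rule r1; match: 0->10, 1->7, 2->5, 3->2, 4->9; deleted nodes 5, 7; deleted edges (7,2,arg); (7,5,fn); (8,7,arg); (8,7,fn); (10,7,fn); added nodes 11; added edges (10,11,fn); (11,2,fn); (11,9,arg); result: nodes: 0:D, 1:W, 2:A, 3:O, 4:A, 8:A, 9:O, 10:A, 11:A edges: (2,0,fn); (2,1,arg); (4,2,fn); (4,3,arg); (10,9,arg); (10,11,fn); (11,2,fn); (11,9,arg)
step 2: rule r3; match: 0->4, 1->2, 2->0, 3->1, 4->3; deleted nodes 0, 2; deleted edges (2,0,fn); (2,1,arg); (4,2,fn); (4,3,arg); (11,2,fn); added nodes 12; added edges (4,1,fn); (4,12,arg); (12,3,arg); (12,3,fn); result: nodes: 1:W, 3:O, 4:A, 8:A, 9:O, 10:A, 11:A, 12:A edges: (4,1,fn); (4,12,arg); (10,9,arg); (10,11,fn); (11,9,arg); (12,3,arg); (12,3,fn)
final:
nodes: 1:W, 3:O, 4:A, 8:A, 9:O, 10:A, 11:A, 12:A
edges: (4,1,fn); (4,12,arg); (10,9,arg); (10,11,fn); (11,9,arg); (12,3,arg); (12,3,fn)


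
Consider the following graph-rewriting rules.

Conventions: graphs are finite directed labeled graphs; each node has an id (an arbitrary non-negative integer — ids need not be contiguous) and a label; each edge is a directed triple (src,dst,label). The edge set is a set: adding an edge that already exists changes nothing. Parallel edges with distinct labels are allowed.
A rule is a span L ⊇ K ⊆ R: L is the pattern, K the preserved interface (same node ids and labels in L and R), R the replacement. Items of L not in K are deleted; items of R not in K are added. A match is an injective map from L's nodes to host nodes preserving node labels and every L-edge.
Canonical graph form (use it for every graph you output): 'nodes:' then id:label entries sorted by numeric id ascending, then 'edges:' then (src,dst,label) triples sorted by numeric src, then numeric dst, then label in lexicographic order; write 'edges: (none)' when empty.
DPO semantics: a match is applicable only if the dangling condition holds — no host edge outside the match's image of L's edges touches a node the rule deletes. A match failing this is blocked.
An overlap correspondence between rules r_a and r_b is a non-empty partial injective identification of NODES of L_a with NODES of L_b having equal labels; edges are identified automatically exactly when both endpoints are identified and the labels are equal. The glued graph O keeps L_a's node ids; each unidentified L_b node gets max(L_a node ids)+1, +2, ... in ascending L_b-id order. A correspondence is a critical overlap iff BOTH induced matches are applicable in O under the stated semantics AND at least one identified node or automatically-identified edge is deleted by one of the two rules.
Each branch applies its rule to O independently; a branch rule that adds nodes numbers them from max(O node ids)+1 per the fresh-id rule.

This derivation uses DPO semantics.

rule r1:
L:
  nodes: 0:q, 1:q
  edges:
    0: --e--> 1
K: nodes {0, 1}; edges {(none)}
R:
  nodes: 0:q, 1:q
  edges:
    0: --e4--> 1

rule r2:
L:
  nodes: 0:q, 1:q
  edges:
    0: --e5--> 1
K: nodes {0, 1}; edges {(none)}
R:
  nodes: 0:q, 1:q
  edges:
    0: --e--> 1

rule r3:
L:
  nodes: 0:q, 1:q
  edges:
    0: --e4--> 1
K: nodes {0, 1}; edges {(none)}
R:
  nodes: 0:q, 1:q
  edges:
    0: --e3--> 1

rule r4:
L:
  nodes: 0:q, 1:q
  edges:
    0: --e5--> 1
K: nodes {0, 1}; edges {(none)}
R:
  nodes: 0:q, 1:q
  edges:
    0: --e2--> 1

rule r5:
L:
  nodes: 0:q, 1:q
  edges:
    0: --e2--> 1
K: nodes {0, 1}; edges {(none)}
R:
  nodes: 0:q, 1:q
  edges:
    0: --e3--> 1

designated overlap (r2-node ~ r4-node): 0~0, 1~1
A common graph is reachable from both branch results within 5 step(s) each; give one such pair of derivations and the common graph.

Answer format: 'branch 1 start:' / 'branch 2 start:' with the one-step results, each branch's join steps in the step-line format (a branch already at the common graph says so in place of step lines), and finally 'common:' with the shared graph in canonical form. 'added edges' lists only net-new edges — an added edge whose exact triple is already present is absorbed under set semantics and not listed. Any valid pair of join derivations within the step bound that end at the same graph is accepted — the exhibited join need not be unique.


branch 1 start:
nodes: 0:q, 1:q
edges: (0,1,e)
branch 2 start:
nodes: 0:q, 1:q
edges: (0,1,e2)
branch 1 step 1: rule r1; match: 0->0, 1->1; deleted nodes (none); deleted edges (0,1,e); added nodes (none); added edges (0,1,e4); result: nodes: 0:q, 1:q edges: (0,1,e4)
branch 1 step 2: rule r3; match: 0->0, 1->1; deleted nodes (none); deleted edges (0,1,e4); added nodes (none); added edges (0,1,e3); result: nodes: 0:q, 1:q edges: (0,1,e3)
branch 2 step 1: rule r5; match: 0->0, 1->1; deleted nodes (none); deleted edges (0,1,e2); added nodes (none); added edges (0,1,e3); result: nodes: 0:q, 1:q edges: (0,1,e3)
common:
nodes: 0:q, 1:q
edges: (0,1,e3)


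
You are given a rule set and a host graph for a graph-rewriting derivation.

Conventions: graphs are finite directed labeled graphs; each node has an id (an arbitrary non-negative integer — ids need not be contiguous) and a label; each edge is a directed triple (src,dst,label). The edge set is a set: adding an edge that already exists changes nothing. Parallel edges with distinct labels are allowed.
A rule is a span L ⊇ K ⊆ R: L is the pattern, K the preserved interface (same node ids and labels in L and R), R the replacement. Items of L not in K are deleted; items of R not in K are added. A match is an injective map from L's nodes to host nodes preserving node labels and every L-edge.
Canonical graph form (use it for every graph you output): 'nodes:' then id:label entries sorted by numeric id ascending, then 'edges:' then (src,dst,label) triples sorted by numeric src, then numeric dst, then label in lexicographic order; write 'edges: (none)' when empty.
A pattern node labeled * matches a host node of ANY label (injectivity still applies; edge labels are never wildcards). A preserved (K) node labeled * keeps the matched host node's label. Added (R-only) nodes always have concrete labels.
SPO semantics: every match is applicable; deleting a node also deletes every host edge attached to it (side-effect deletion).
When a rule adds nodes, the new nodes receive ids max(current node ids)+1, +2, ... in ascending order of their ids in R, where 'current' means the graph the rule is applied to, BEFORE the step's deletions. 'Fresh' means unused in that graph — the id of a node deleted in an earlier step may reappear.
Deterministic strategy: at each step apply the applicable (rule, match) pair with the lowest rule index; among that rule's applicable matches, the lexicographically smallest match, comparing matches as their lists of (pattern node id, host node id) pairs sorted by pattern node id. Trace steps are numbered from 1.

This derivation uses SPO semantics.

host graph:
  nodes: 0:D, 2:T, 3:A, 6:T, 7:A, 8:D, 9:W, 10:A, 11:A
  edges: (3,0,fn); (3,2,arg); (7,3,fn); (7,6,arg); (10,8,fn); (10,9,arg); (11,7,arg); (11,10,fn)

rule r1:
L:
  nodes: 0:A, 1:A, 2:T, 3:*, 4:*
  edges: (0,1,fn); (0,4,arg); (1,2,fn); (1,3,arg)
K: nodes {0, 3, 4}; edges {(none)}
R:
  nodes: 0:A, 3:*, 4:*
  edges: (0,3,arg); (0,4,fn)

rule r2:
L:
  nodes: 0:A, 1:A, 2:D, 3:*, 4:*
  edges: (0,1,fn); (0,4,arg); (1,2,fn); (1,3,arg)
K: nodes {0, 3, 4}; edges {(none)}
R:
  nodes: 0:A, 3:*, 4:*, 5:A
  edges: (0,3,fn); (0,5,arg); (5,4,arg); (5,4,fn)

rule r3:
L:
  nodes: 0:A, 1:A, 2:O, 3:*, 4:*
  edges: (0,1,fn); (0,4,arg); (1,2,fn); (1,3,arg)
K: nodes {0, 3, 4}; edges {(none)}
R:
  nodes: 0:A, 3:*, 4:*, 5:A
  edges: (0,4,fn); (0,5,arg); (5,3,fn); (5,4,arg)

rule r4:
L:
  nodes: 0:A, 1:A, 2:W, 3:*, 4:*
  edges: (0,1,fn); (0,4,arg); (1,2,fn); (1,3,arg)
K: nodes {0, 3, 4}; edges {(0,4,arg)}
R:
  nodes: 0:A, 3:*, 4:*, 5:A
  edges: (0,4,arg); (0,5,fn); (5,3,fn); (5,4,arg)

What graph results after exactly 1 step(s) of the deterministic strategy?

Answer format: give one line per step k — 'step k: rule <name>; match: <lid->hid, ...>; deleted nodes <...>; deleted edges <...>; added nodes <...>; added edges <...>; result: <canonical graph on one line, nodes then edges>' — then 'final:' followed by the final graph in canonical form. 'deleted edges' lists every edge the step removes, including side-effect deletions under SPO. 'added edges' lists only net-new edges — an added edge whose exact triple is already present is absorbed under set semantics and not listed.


step 1: rule r2; match: 0->7, 1->3, 2->0, 3->2, 4->6; deleted nodes 0, 3; deleted edges (3,0,fn); (3,2,arg); (7,3,fn); (7,6,arg); added nodes 12; added edges (7,2,fn); (7,12,arg); (12,6,arg); (12,6,fn); result: nodes: 2:T, 6:T, 7:A, 8:D, 9:W, 10:A, 11:A, 12:A edges: (7,2,fn); (7,12,arg); (10,8,fn); (10,9,arg); (11,7,arg); (11,10,fn); (12,6,arg); (12,6,fn)
final:
nodes: 2:T, 6:T, 7:A, 8:D, 9:W, 10:A, 11:A, 12:A
edges: (7,2,fn); (7,12,arg); (10,8,fn); (10,9,arg); (11,7,arg); (11,10,fn); (12,6,arg); (12,6,fn)


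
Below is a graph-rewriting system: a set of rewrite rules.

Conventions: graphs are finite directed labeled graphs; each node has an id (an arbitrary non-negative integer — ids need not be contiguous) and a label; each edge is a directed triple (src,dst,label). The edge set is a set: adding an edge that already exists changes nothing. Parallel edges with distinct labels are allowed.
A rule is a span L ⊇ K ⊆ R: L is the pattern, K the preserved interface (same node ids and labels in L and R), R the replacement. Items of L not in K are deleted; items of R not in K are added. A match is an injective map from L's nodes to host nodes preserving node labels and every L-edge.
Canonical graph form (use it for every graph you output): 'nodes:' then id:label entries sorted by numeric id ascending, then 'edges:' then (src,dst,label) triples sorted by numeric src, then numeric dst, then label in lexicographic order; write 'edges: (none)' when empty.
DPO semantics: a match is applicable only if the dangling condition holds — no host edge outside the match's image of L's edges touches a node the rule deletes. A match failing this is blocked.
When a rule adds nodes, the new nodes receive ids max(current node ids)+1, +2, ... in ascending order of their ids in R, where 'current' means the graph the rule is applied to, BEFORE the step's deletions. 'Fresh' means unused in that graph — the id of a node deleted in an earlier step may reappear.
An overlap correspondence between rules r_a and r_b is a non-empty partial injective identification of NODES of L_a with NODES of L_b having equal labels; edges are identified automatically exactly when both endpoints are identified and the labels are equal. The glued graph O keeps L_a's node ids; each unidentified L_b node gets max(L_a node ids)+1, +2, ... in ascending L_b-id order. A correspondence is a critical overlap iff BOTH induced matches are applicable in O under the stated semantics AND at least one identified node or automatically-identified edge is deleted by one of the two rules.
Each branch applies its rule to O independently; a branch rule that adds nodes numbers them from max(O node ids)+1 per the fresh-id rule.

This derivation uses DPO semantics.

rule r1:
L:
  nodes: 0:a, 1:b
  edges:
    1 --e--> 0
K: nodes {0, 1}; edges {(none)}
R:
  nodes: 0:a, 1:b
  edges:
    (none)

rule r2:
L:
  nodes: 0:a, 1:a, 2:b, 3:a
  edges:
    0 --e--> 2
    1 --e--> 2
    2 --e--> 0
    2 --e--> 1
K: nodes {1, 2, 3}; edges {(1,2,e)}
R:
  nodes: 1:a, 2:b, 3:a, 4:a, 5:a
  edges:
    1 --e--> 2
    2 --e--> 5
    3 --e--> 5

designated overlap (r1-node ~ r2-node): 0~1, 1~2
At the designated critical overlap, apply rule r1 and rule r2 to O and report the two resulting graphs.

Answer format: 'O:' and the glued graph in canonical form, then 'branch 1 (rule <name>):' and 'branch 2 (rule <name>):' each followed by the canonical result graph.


O:
nodes: 0:a, 1:b, 2:a, 3:a
edges: (0,1,e); (1,0,e); (1,2,e); (2,1,e)
branch 1 (rule r1):
nodes: 0:a, 1:b, 2:a, 3:a
edges: (0,1,e); (1,2,e); (2,1,e)
branch 2 (rule r2):
nodes: 0:a, 1:b, 3:a, 4:a, 5:a
edges: (0,1,e); (1,5,e); (3,5,e)


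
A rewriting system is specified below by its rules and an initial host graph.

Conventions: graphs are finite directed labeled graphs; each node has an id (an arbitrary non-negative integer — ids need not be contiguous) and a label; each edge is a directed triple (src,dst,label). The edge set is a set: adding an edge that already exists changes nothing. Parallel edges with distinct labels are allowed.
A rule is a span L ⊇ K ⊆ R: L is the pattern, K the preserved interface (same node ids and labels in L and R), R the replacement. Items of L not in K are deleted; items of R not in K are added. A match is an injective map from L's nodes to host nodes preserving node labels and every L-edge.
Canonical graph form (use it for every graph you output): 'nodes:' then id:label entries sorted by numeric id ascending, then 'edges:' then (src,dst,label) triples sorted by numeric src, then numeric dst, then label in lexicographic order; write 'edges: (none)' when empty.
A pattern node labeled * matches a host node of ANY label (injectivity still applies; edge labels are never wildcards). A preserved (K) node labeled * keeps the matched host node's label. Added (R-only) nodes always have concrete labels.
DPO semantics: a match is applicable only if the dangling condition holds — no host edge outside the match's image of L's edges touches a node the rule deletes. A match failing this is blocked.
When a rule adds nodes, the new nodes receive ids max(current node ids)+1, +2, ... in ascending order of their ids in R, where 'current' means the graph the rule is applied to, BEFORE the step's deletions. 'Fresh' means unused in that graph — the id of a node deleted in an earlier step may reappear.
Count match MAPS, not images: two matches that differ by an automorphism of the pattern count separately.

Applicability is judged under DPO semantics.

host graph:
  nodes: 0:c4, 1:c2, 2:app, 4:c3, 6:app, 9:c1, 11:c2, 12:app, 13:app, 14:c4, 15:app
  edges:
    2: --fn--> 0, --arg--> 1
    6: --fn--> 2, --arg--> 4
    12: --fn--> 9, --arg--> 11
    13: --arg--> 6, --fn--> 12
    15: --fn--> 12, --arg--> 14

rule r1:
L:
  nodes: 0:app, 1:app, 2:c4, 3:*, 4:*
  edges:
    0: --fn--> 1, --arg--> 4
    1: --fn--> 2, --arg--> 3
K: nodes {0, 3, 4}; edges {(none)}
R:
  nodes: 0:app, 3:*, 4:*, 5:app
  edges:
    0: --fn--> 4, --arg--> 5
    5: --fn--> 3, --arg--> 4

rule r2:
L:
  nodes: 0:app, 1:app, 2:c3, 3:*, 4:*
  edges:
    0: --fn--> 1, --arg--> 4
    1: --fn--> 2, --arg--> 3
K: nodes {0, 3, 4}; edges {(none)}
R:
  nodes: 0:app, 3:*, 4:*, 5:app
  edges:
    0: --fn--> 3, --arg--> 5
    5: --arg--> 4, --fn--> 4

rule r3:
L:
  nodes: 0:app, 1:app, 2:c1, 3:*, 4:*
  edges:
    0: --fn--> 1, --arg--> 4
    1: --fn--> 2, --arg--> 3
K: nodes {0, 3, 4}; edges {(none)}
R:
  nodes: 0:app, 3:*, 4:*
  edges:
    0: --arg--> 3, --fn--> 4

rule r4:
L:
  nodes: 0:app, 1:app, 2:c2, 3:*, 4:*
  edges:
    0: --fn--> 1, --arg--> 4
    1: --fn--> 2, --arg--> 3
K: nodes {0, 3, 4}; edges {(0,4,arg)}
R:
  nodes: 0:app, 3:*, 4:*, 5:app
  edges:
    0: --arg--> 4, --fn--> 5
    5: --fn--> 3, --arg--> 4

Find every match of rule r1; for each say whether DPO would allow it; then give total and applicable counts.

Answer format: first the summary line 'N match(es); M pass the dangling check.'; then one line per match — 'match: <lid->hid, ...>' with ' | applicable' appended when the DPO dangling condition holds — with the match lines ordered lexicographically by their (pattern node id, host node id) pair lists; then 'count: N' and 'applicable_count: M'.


1 match(es); 1 pass the dangling check.
match: 0->6, 1->2, 2->0, 3->1, 4->4 | applicable
count: 1
applicable_count: 1


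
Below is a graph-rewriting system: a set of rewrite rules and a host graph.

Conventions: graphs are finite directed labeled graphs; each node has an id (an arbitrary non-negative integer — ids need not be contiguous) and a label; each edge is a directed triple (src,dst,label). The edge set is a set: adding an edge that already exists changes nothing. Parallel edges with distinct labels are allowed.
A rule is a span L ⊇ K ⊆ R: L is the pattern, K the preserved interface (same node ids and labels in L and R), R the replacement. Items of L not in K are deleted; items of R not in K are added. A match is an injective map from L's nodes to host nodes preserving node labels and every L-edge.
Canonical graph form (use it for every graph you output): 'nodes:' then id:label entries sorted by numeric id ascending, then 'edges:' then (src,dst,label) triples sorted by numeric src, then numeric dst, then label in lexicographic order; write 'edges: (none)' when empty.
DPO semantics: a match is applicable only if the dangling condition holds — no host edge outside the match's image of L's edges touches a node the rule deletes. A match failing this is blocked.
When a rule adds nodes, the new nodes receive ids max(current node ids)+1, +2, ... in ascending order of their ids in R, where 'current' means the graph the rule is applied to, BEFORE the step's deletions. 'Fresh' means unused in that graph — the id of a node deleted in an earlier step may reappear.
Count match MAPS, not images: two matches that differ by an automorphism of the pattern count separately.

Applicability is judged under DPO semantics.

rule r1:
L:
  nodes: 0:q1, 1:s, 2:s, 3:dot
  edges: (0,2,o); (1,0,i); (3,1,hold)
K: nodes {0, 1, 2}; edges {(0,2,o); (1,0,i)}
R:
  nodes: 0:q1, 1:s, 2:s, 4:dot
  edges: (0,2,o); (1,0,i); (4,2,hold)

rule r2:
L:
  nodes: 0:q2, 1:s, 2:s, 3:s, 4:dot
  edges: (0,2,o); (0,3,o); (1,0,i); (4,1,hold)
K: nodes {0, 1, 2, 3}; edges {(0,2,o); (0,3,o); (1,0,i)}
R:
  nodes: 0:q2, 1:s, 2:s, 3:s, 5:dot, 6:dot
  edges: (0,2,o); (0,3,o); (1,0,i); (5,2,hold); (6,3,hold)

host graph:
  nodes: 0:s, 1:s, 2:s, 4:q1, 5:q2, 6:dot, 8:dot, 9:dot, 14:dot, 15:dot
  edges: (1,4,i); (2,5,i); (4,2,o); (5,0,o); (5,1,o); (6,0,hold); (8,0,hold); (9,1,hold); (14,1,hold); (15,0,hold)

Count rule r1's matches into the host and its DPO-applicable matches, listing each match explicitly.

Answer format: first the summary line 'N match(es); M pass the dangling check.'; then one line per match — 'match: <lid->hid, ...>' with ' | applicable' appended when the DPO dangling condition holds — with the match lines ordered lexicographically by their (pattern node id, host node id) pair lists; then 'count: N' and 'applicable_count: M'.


2 match(es); 2 pass the dangling check.
match: 0->4, 1->1, 2->2, 3->9 | applicable
match: 0->4, 1->1, 2->2, 3->14 | applicable
count: 2
applicable_count: 2


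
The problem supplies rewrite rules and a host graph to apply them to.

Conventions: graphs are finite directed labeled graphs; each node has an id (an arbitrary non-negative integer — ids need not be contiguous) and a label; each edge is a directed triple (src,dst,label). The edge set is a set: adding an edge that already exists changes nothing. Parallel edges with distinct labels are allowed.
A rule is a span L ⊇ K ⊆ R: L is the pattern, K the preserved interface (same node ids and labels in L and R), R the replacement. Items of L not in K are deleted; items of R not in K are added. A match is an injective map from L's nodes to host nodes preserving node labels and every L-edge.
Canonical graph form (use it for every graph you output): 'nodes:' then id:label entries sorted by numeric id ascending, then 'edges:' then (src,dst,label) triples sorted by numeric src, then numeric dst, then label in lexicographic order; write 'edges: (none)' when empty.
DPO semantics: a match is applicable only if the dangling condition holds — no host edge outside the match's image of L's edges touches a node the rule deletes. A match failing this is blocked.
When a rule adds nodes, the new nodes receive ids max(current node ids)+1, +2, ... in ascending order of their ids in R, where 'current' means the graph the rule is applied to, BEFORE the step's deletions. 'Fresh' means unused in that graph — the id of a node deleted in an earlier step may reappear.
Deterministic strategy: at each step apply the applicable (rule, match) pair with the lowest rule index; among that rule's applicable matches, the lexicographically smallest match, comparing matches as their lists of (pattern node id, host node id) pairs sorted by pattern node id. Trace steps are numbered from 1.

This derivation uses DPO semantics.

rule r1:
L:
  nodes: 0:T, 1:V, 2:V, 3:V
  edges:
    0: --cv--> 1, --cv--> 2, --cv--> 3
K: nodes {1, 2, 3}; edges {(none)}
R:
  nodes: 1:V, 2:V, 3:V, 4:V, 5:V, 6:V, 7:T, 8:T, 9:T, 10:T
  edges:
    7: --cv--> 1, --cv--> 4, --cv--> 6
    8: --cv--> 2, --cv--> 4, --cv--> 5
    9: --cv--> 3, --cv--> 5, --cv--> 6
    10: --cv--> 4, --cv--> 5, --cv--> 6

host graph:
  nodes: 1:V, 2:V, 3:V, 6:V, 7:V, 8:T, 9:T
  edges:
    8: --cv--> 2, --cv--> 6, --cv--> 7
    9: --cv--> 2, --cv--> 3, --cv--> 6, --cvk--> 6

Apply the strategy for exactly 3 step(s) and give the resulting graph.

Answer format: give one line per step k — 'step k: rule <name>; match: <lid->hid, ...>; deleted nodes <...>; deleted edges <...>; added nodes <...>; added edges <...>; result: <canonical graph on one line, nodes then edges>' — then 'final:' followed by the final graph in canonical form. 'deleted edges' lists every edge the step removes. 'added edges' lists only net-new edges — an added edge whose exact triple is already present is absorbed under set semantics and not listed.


step 1: rule r1; match: 0->8, 1->2, 2->6, 3->7; deleted nodes 8; deleted edges (8,2,cv); (8,6,cv); (8,7,cv); added nodes 10, 11, 12, 13, 14, 15, 16; added edges (13,2,cv); (13,10,cv); (13,12,cv); (14,6,cv); (14,10,cv); (14,11,cv); (15,7,cv); (15,11,cv); (15,12,cv); (16,10,cv); (16,11,cv); (16,12,cv); result: nodes: 1:V, 2:V, 3:V, 6:V, 7:V, 9:T, 10:V, 11:V, 12:V, 13:T, 14:T, 15:T, 16:T edges: (9,2,cv); (9,3,cv); (9,6,cv); (9,6,cvk); (13,2,cv); (13,10,cv); (13,12,cv); (14,6,cv); (14,10,cv); (14,11,cv); (15,7,cv); (15,11,cv); (15,12,cv); (16,10,cv); (16,11,cv); (16,12,cv)
step 2: rule r1; match: 0->13, 1->2, 2->10, 3->12; deleted nodes 13; deleted edges (13,2,cv); (13,10,cv); (13,12,cv); added nodes 17, 18, 19, 20, 21, 22, 23; added edges (20,2,cv); (20,17,cv); (20,19,cv); (21,10,cv); (21,17,cv); (21,18,cv); (22,12,cv); (22,18,cv); (22,19,cv); (23,17,cv); (23,18,cv); (23,19,cv); result: nodes: 1:V, 2:V, 3:V, 6:V, 7:V, 9:T, 10:V, 11:V, 12:V, 14:T, 15:T, 16:T, 17:V, 18:V, 19:V, 20:T, 21:T, 22:T, 23:T edges: (9,2,cv); (9,3,cv); (9,6,cv); (9,6,cvk); (14,6,cv); (14,10,cv); (14,11,cv); (15,7,cv); (15,11,cv); (15,12,cv); (16,10,cv); (16,11,cv); (16,12,cv); (20,2,cv); (20,17,cv); (20,19,cv); (21,10,cv); (21,17,cv); (21,18,cv); (22,12,cv); (22,18,cv); (22,19,cv); (23,17,cv); (23,18,cv); (23,19,cv)
step 3: rule r1; match: 0->14, 1->6, 2->10, 3->11; deleted nodes 14; deleted edges (14,6,cv); (14,10,cv); (14,11,cv); added nodes 24, 25, 26, 27, 28, 29, 30; added edges (27,6,cv); (27,24,cv); (27,26,cv); (28,10,cv); (28,24,cv); (28,25,cv); (29,11,cv); (29,25,cv); (29,26,cv); (30,24,cv); (30,25,cv); (30,26,cv); result: nodes: 1:V, 2:V, 3:V, 6:V, 7:V, 9:T, 10:V, 11:V, 12:V, 15:T, 16:T, 17:V, 18:V, 19:V, 20:T, 21:T, 22:T, 23:T, 24:V, 25:V, 26:V, 27:T, 28:T, 29:T, 30:T edges: (9,2,cv); (9,3,cv); (9,6,cv); (9,6,cvk); (15,7,cv); (15,11,cv); (15,12,cv); (16,10,cv); (16,11,cv); (16,12,cv); (20,2,cv); (20,17,cv); (20,19,cv); (21,10,cv); (21,17,cv); (21,18,cv); (22,12,cv); (22,18,cv); (22,19,cv); (23,17,cv); (23,18,cv); (23,19,cv); (27,6,cv); (27,24,cv); (27,26,cv); (28,10,cv); (28,24,cv); (28,25,cv); (29,11,cv); (29,25,cv); (29,26,cv); (30,24,cv); (30,25,cv); (30,26,cv)
final:
nodes: 1:V, 2:V, 3:V, 6:V, 7:V, 9:T, 10:V, 11:V, 12:V, 15:T, 16:T, 17:V, 18:V, 19:V, 20:T, 21:T, 22:T, 23:T, 24:V, 25:V, 26:V, 27:T, 28:T, 29:T, 30:T
edges: (9,2,cv); (9,3,cv); (9,6,cv); (9,6,cvk); (15,7,cv); (15,11,cv); (15,12,cv); (16,10,cv); (16,11,cv); (16,12,cv); (20,2,cv); (20,17,cv); (20,19,cv); (21,10,cv); (21,17,cv); (21,18,cv); (22,12,cv); (22,18,cv); (22,19,cv); (23,17,cv); (23,18,cv); (23,19,cv); (27,6,cv); (27,24,cv); (27,26,cv); (28,10,cv); (28,24,cv); (28,25,cv); (29,11,cv); (29,25,cv); (29,26,cv); (30,24,cv); (30,25,cv); (30,26,cv)


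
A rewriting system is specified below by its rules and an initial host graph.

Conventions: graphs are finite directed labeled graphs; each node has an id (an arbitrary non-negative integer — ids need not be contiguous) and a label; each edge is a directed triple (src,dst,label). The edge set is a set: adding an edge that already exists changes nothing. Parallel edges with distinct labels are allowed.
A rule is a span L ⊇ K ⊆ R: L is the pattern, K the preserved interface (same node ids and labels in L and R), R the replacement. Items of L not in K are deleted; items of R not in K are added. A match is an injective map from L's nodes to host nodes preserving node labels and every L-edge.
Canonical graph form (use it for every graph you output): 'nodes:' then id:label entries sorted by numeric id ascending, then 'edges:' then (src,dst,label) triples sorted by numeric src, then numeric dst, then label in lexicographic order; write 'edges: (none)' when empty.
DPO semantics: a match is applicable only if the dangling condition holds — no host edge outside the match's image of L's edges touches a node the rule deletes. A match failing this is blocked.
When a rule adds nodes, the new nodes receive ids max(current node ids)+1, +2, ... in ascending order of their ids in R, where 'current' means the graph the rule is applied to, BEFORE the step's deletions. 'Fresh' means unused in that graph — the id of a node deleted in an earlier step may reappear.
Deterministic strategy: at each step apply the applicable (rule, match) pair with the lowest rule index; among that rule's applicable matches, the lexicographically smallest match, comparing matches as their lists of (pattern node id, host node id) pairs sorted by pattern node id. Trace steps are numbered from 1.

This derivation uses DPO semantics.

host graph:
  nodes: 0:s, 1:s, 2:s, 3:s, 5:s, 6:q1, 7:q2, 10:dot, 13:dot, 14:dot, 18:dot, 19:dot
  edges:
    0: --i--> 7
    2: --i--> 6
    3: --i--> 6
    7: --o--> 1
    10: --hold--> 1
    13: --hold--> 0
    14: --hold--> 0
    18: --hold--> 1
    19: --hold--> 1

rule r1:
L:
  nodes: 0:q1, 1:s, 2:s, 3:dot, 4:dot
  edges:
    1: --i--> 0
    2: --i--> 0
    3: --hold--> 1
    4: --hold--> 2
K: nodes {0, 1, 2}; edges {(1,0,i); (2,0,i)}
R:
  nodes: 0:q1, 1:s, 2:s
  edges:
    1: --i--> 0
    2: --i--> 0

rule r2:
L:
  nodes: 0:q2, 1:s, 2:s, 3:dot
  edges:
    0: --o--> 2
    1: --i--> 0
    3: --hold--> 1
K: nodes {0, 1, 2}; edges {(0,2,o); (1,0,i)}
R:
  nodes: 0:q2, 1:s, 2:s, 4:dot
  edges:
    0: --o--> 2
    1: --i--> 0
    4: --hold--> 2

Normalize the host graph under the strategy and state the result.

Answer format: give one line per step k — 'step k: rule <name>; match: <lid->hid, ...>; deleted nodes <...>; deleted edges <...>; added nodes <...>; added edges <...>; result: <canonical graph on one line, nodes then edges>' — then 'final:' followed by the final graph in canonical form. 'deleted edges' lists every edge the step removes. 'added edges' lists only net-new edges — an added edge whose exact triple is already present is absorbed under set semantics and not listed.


step 1: rule r2; match: 0->7, 1->0, 2->1, 3->13; deleted nodes 13; deleted edges (13,0,hold); added nodes 20; added edges (20,1,hold); result: nodes: 0:s, 1:s, 2:s, 3:s, 5:s, 6:q1, 7:q2, 10:dot, 14:dot, 18:dot, 19:dot, 20:dot edges: (0,7,i); (2,6,i); (3,6,i); (7,1,o); (10,1,hold); (14,0,hold); (18,1,hold); (19,1,hold); (20,1,hold)
step 2: rule r2; match: 0->7, 1->0, 2->1, 3->14; deleted nodes 14; deleted edges (14,0,hold); added nodes 21; added edges (21,1,hold); result: nodes: 0:s, 1:s, 2:s, 3:s, 5:s, 6:q1, 7:q2, 10:dot, 18:dot, 19:dot, 20:dot, 21:dot edges: (0,7,i); (2,6,i); (3,6,i); (7,1,o); (10,1,hold); (18,1,hold); (19,1,hold); (20,1,hold); (21,1,hold)
final:
nodes: 0:s, 1:s, 2:s, 3:s, 5:s, 6:q1, 7:q2, 10:dot, 18:dot, 19:dot, 20:dot, 21:dot
edges: (0,7,i); (2,6,i); (3,6,i); (7,1,o); (10,1,hold); (18,1,hold); (19,1,hold); (20,1,hold); (21,1,hold)


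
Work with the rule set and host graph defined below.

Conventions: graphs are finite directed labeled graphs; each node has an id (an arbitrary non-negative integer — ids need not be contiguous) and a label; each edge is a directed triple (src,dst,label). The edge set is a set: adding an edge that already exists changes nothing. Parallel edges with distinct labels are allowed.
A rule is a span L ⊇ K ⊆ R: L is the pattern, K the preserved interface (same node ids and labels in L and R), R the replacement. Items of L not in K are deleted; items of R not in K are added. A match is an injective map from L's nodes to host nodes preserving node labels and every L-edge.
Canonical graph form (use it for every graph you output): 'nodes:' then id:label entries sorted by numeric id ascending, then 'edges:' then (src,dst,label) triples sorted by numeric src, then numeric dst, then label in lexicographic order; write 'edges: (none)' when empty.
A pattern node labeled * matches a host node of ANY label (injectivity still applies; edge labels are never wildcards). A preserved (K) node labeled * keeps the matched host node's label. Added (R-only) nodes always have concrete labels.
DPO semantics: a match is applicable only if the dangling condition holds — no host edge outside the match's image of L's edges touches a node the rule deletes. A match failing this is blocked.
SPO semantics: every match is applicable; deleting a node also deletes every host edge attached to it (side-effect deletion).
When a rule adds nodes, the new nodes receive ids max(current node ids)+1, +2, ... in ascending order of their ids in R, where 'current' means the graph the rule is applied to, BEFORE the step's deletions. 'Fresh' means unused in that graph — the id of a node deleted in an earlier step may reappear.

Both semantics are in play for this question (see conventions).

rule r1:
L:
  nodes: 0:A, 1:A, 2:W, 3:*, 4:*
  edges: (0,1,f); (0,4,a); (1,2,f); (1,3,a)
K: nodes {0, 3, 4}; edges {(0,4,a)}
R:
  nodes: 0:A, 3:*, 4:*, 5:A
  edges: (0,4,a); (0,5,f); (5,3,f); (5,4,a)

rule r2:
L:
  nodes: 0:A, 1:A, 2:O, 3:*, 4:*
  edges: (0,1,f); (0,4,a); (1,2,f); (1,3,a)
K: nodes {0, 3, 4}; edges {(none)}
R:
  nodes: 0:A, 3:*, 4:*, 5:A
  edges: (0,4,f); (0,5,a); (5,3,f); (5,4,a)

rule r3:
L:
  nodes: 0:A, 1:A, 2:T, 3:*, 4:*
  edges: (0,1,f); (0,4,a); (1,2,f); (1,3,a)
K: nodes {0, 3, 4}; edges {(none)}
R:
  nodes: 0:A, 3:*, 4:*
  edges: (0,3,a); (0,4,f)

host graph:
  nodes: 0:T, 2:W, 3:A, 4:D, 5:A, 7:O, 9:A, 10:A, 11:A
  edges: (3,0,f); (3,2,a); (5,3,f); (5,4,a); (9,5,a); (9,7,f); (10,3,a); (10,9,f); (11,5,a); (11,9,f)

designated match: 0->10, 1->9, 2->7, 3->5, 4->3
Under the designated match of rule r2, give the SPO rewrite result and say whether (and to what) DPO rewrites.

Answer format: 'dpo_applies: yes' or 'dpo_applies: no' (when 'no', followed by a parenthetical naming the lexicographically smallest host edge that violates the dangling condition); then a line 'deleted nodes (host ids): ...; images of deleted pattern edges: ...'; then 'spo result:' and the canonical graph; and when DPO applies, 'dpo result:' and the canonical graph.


dpo_applies: no
(the rule deletes node 9, which keeps host edge (11,9,f) outside the match image — the dangling condition fails, DPO blocks; SPO proceeds and side-deletes such edges)
deleted nodes (host ids): 7, 9; images of deleted pattern edges: (9,5,a); (9,7,f); (10,3,a); (10,9,f)
spo result:
nodes: 0:T, 2:W, 3:A, 4:D, 5:A, 10:A, 11:A, 12:A
edges: (3,0,f); (3,2,a); (5,3,f); (5,4,a); (10,3,f); (10,12,a); (11,5,a); (12,3,a); (12,5,f)


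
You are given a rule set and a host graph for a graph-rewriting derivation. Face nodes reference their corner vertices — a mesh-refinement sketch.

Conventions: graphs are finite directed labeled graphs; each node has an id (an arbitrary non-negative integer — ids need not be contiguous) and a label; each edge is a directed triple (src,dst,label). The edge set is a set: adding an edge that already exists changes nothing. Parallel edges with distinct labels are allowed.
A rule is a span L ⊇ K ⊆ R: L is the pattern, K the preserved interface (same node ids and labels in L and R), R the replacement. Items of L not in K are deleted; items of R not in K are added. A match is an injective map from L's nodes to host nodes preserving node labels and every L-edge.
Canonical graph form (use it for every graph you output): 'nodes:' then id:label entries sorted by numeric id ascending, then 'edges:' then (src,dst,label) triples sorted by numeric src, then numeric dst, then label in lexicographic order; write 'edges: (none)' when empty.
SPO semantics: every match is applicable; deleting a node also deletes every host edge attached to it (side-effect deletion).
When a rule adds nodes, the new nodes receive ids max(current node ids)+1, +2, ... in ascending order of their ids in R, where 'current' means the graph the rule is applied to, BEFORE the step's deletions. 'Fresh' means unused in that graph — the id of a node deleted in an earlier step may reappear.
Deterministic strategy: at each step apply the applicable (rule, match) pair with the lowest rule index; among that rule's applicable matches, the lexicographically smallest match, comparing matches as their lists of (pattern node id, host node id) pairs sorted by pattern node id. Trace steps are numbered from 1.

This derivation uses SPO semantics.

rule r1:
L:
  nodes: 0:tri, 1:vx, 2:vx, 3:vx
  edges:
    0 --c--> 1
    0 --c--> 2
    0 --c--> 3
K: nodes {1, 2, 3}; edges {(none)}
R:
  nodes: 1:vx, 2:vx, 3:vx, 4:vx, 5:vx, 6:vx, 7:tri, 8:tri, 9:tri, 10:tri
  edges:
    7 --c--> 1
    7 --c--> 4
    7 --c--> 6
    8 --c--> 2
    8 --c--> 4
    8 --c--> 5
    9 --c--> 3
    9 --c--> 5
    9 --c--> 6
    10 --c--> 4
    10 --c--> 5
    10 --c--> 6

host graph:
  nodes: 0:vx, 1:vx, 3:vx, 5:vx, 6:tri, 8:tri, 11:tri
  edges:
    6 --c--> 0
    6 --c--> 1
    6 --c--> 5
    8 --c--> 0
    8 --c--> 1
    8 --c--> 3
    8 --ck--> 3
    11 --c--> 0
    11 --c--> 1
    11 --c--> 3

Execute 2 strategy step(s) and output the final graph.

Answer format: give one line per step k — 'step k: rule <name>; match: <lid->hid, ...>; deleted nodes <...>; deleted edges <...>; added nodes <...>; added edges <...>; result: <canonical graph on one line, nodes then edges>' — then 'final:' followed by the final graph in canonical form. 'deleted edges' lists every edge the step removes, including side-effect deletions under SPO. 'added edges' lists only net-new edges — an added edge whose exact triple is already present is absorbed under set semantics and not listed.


step 1: rule r1; match: 0->6, 1->0, 2->1, 3->5; deleted nodes 6; deleted edges (6,0,c); (6,1,c); (6,5,c); added nodes 12, 13, 14, 15, 16, 17, 18; added edges (15,0,c); (15,12,c); (15,14,c); (16,1,c); (16,12,c); (16,13,c); (17,5,c); (17,13,c); (17,14,c); (18,12,c); (18,13,c); (18,14,c); result: nodes: 0:vx, 1:vx, 3:vx, 5:vx, 8:tri, 11:tri, 12:vx, 13:vx, 14:vx, 15:tri, 16:tri, 17:tri, 18:tri edges: (8,0,c); (8,1,c); (8,3,c); (8,3,ck); (11,0,c); (11,1,c); (11,3,c); (15,0,c); (15,12,c); (15,14,c); (16,1,c); (16,12,c); (16,13,c); (17,5,c); (17,13,c); (17,14,c); (18,12,c); (18,13,c); (18,14,c)
step 2: rule r1; match: 0->8, 1->0, 2->1, 3->3; deleted nodes 8; deleted edges (8,0,c); (8,1,c); (8,3,c); (8,3,ck); added nodes 19, 20, 21, 22, 23, 24, 25; added edges (22,0,c); (22,19,c); (22,21,c); (23,1,c); (23,19,c); (23,20,c); (24,3,c); (24,20,c); (24,21,c); (25,19,c); (25,20,c); (25,21,c); result: nodes: 0:vx, 1:vx, 3:vx, 5:vx, 11:tri, 12:vx, 13:vx, 14:vx, 15:tri, 16:tri, 17:tri, 18:tri, 19:vx, 20:vx, 21:vx, 22:tri, 23:tri, 24:tri, 25:tri edges: (11,0,c); (11,1,c); (11,3,c); (15,0,c); (15,12,c); (15,14,c); (16,1,c); (16,12,c); (16,13,c); (17,5,c); (17,13,c); (17,14,c); (18,12,c); (18,13,c); (18,14,c); (22,0,c); (22,19,c); (22,21,c); (23,1,c); (23,19,c); (23,20,c); (24,3,c); (24,20,c); (24,21,c); (25,19,c); (25,20,c); (25,21,c)
final:
nodes: 0:vx, 1:vx, 3:vx, 5:vx, 11:tri, 12:vx, 13:vx, 14:vx, 15:tri, 16:tri, 17:tri, 18:tri, 19:vx, 20:vx, 21:vx, 22:tri, 23:tri, 24:tri, 25:tri
edges: (11,0,c); (11,1,c); (11,3,c); (15,0,c); (15,12,c); (15,14,c); (16,1,c); (16,12,c); (16,13,c); (17,5,c); (17,13,c); (17,14,c); (18,12,c); (18,13,c); (18,14,c); (22,0,c); (22,19,c); (22,21,c); (23,1,c); (23,19,c); (23,20,c); (24,3,c); (24,20,c); (24,21,c); (25,19,c); (25,20,c); (25,21,c)
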